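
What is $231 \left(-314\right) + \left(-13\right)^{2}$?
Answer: $-72365$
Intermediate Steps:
$231 \left(-314\right) + \left(-13\right)^{2} = -72534 + 169 = -72365$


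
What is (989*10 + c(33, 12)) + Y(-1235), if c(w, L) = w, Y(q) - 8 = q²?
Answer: 1535156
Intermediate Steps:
Y(q) = 8 + q²
(989*10 + c(33, 12)) + Y(-1235) = (989*10 + 33) + (8 + (-1235)²) = (9890 + 33) + (8 + 1525225) = 9923 + 1525233 = 1535156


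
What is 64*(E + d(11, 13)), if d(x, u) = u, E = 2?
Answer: 960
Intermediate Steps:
64*(E + d(11, 13)) = 64*(2 + 13) = 64*15 = 960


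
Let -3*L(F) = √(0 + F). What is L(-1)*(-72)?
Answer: 24*I ≈ 24.0*I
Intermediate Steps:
L(F) = -√F/3 (L(F) = -√(0 + F)/3 = -√F/3)
L(-1)*(-72) = -I/3*(-72) = 24*I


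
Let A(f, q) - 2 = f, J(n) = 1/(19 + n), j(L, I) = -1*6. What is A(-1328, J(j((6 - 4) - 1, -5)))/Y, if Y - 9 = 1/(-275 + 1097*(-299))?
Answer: -435296628/2954501 ≈ -147.33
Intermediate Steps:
j(L, I) = -6
A(f, q) = 2 + f
Y = 2954501/328278 (Y = 9 + 1/(-275 + 1097*(-299)) = 9 + 1/(-275 - 328003) = 9 + 1/(-328278) = 9 - 1/328278 = 2954501/328278 ≈ 9.0000)
A(-1328, J(j((6 - 4) - 1, -5)))/Y = (2 - 1328)/(2954501/328278) = -1326*328278/2954501 = -435296628/2954501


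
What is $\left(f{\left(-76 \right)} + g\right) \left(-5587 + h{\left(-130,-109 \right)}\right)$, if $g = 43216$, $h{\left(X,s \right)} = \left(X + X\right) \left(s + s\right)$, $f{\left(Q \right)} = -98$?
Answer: $2203027974$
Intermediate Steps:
$h{\left(X,s \right)} = 4 X s$ ($h{\left(X,s \right)} = 2 X 2 s = 4 X s$)
$\left(f{\left(-76 \right)} + g\right) \left(-5587 + h{\left(-130,-109 \right)}\right) = \left(-98 + 43216\right) \left(-5587 + 4 \left(-130\right) \left(-109\right)\right) = 43118 \left(-5587 + 56680\right) = 43118 \cdot 51093 = 2203027974$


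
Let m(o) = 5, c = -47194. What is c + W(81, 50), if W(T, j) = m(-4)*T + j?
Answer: -46739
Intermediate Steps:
W(T, j) = j + 5*T (W(T, j) = 5*T + j = j + 5*T)
c + W(81, 50) = -47194 + (50 + 5*81) = -47194 + (50 + 405) = -47194 + 455 = -46739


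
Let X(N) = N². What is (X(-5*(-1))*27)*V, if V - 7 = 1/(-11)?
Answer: 51300/11 ≈ 4663.6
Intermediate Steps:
V = 76/11 (V = 7 + 1/(-11) = 7 - 1/11 = 76/11 ≈ 6.9091)
(X(-5*(-1))*27)*V = ((-5*(-1))²*27)*(76/11) = (5²*27)*(76/11) = (25*27)*(76/11) = 675*(76/11) = 51300/11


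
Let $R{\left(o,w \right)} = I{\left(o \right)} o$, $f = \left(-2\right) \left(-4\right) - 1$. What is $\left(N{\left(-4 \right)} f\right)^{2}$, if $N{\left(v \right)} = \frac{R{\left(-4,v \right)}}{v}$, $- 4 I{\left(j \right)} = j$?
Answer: $49$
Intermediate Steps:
$I{\left(j \right)} = - \frac{j}{4}$
$f = 7$ ($f = 8 - 1 = 7$)
$R{\left(o,w \right)} = - \frac{o^{2}}{4}$ ($R{\left(o,w \right)} = - \frac{o}{4} o = - \frac{o^{2}}{4}$)
$N{\left(v \right)} = - \frac{4}{v}$ ($N{\left(v \right)} = \frac{\left(- \frac{1}{4}\right) \left(-4\right)^{2}}{v} = \frac{\left(- \frac{1}{4}\right) 16}{v} = - \frac{4}{v}$)
$\left(N{\left(-4 \right)} f\right)^{2} = \left(- \frac{4}{-4} \cdot 7\right)^{2} = \left(\left(-4\right) \left(- \frac{1}{4}\right) 7\right)^{2} = \left(1 \cdot 7\right)^{2} = 7^{2} = 49$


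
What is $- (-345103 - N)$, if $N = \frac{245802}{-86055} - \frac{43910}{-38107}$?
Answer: $\frac{377229983301797}{1093099295} \approx 3.451 \cdot 10^{5}$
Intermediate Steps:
$N = - \frac{1862700588}{1093099295}$ ($N = 245802 \left(- \frac{1}{86055}\right) - - \frac{43910}{38107} = - \frac{81934}{28685} + \frac{43910}{38107} = - \frac{1862700588}{1093099295} \approx -1.7041$)
$- (-345103 - N) = - (-345103 - - \frac{1862700588}{1093099295}) = - (-345103 + \frac{1862700588}{1093099295}) = \left(-1\right) \left(- \frac{377229983301797}{1093099295}\right) = \frac{377229983301797}{1093099295}$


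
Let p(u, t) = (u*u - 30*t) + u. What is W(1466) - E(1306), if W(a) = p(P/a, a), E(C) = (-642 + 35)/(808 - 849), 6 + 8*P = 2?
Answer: -15506478735259/352461584 ≈ -43995.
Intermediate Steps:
P = -1/2 (P = -3/4 + (1/8)*2 = -3/4 + 1/4 = -1/2 ≈ -0.50000)
E(C) = 607/41 (E(C) = -607/(-41) = -607*(-1/41) = 607/41)
p(u, t) = u + u**2 - 30*t (p(u, t) = (u**2 - 30*t) + u = u + u**2 - 30*t)
W(a) = -30*a - 1/(2*a) + 1/(4*a**2) (W(a) = -1/(2*a) + (-1/(2*a))**2 - 30*a = -1/(2*a) + 1/(4*a**2) - 30*a = -30*a - 1/(2*a) + 1/(4*a**2))
W(1466) - E(1306) = (1/4)*(1 - 120*1466**3 - 2*1466)/1466**2 - 1*607/41 = (1/4)*(1/2149156)*(1 - 120*3150662696 - 2932) - 607/41 = (1/4)*(1/2149156)*(1 - 378079523520 - 2932) - 607/41 = (1/4)*(1/2149156)*(-378079526451) - 607/41 = -378079526451/8596624 - 607/41 = -15506478735259/352461584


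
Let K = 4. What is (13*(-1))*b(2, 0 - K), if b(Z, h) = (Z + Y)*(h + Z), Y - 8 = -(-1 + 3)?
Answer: 208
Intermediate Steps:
Y = 6 (Y = 8 - (-1 + 3) = 8 - 1*2 = 8 - 2 = 6)
b(Z, h) = (6 + Z)*(Z + h) (b(Z, h) = (Z + 6)*(h + Z) = (6 + Z)*(Z + h))
(13*(-1))*b(2, 0 - K) = (13*(-1))*(2² + 6*2 + 6*(0 - 1*4) + 2*(0 - 1*4)) = -13*(4 + 12 + 6*(0 - 4) + 2*(0 - 4)) = -13*(4 + 12 + 6*(-4) + 2*(-4)) = -13*(4 + 12 - 24 - 8) = -13*(-16) = 208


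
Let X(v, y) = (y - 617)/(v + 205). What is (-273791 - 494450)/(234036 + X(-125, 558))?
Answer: -61459280/18722821 ≈ -3.2826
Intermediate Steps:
X(v, y) = (-617 + y)/(205 + v)
(-273791 - 494450)/(234036 + X(-125, 558)) = (-273791 - 494450)/(234036 + (-617 + 558)/(205 - 125)) = -768241/(234036 - 59/80) = -768241/18722821/80 = -768241*80/18722821 = -61459280/18722821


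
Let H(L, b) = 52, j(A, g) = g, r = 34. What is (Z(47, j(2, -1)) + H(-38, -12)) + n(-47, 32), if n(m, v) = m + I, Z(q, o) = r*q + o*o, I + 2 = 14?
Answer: 1616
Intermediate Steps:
I = 12 (I = -2 + 14 = 12)
Z(q, o) = o² + 34*q (Z(q, o) = 34*q + o*o = 34*q + o² = o² + 34*q)
n(m, v) = 12 + m (n(m, v) = m + 12 = 12 + m)
(Z(47, j(2, -1)) + H(-38, -12)) + n(-47, 32) = (((-1)² + 34*47) + 52) + (12 - 47) = ((1 + 1598) + 52) - 35 = (1599 + 52) - 35 = 1651 - 35 = 1616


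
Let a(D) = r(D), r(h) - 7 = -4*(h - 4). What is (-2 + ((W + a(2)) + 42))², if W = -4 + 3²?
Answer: 3600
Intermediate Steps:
r(h) = 23 - 4*h (r(h) = 7 - 4*(h - 4) = 7 - 4*(-4 + h) = 7 + (16 - 4*h) = 23 - 4*h)
a(D) = 23 - 4*D
W = 5 (W = -4 + 9 = 5)
(-2 + ((W + a(2)) + 42))² = (-2 + ((5 + (23 - 4*2)) + 42))² = (-2 + ((5 + (23 - 8)) + 42))² = (-2 + ((5 + 15) + 42))² = (-2 + (20 + 42))² = (-2 + 62)² = 60² = 3600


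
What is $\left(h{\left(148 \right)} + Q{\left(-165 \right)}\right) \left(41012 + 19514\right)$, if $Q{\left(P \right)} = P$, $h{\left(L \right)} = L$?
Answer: $-1028942$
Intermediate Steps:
$\left(h{\left(148 \right)} + Q{\left(-165 \right)}\right) \left(41012 + 19514\right) = \left(148 - 165\right) \left(41012 + 19514\right) = \left(-17\right) 60526 = -1028942$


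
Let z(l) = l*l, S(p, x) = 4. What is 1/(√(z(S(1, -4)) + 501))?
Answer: √517/517 ≈ 0.043980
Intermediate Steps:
z(l) = l²
1/(√(z(S(1, -4)) + 501)) = 1/(√(4² + 501)) = 1/(√(16 + 501)) = 1/(√517) = √517/517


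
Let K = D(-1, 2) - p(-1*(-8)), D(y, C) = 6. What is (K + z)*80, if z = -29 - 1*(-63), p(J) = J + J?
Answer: 1920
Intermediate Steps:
p(J) = 2*J
K = -10 (K = 6 - 2*(-1*(-8)) = 6 - 2*8 = 6 - 1*16 = 6 - 16 = -10)
z = 34 (z = -29 + 63 = 34)
(K + z)*80 = (-10 + 34)*80 = 24*80 = 1920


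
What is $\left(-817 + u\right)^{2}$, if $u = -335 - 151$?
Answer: $1697809$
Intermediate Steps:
$u = -486$ ($u = -335 - 151 = -486$)
$\left(-817 + u\right)^{2} = \left(-817 - 486\right)^{2} = \left(-1303\right)^{2} = 1697809$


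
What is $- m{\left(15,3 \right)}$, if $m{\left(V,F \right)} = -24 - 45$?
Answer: $69$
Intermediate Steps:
$m{\left(V,F \right)} = -69$
$- m{\left(15,3 \right)} = \left(-1\right) \left(-69\right) = 69$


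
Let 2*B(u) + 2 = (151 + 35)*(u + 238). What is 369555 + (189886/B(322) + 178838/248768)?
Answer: 125996292709095/340936544 ≈ 3.6956e+5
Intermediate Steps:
B(u) = 22133 + 93*u (B(u) = -1 + ((151 + 35)*(u + 238))/2 = -1 + (186*(238 + u))/2 = -1 + (44268 + 186*u)/2 = -1 + (22134 + 93*u) = 22133 + 93*u)
369555 + (189886/B(322) + 178838/248768) = 369555 + (189886/(22133 + 93*322) + 178838/248768) = 369555 + (189886/(22133 + 29946) + 178838*(1/248768)) = 369555 + (189886/52079 + 89419/124384) = 369555 + (189886*(1/52079) + 89419/124384) = 369555 + (9994/2741 + 89419/124384) = 369555 + 1488191175/340936544 = 125996292709095/340936544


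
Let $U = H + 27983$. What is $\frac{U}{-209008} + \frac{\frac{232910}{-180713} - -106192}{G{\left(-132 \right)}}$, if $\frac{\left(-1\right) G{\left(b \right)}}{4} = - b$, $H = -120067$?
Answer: $- \frac{41688395476447}{207737544872} \approx -200.68$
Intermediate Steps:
$G{\left(b \right)} = 4 b$ ($G{\left(b \right)} = - 4 \left(- b\right) = 4 b$)
$U = -92084$ ($U = -120067 + 27983 = -92084$)
$\frac{U}{-209008} + \frac{\frac{232910}{-180713} - -106192}{G{\left(-132 \right)}} = - \frac{92084}{-209008} + \frac{\frac{232910}{-180713} - -106192}{4 \left(-132\right)} = \left(-92084\right) \left(- \frac{1}{209008}\right) + \frac{232910 \left(- \frac{1}{180713}\right) + 106192}{-528} = \frac{23021}{52252} + \left(- \frac{232910}{180713} + 106192\right) \left(- \frac{1}{528}\right) = \frac{23021}{52252} + \frac{19190041986}{180713} \left(- \frac{1}{528}\right) = \frac{23021}{52252} - \frac{3198340331}{15902744} = - \frac{41688395476447}{207737544872}$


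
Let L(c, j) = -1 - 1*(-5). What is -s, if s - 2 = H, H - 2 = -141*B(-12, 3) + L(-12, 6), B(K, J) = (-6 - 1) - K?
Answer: 697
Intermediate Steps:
L(c, j) = 4 (L(c, j) = -1 + 5 = 4)
B(K, J) = -7 - K
H = -699 (H = 2 + (-141*(-7 - 1*(-12)) + 4) = 2 + (-141*(-7 + 12) + 4) = 2 + (-141*5 + 4) = 2 + (-705 + 4) = 2 - 701 = -699)
s = -697 (s = 2 - 699 = -697)
-s = -1*(-697) = 697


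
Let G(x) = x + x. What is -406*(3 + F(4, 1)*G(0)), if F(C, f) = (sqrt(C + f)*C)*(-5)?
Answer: -1218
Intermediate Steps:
G(x) = 2*x
F(C, f) = -5*C*sqrt(C + f) (F(C, f) = (C*sqrt(C + f))*(-5) = -5*C*sqrt(C + f))
-406*(3 + F(4, 1)*G(0)) = -406*(3 + (-5*4*sqrt(4 + 1))*(2*0)) = -406*(3 - 5*4*sqrt(5)*0) = -406*(3 - 20*sqrt(5)*0) = -406*(3 + 0) = -406*3 = -1218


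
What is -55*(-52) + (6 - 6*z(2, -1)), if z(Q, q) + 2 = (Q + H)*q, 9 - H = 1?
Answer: 2938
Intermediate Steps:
H = 8 (H = 9 - 1*1 = 9 - 1 = 8)
z(Q, q) = -2 + q*(8 + Q) (z(Q, q) = -2 + (Q + 8)*q = -2 + (8 + Q)*q = -2 + q*(8 + Q))
-55*(-52) + (6 - 6*z(2, -1)) = -55*(-52) + (6 - 6*(-2 + 8*(-1) + 2*(-1))) = 2860 + (6 - 6*(-2 - 8 - 2)) = 2860 + (6 - 6*(-12)) = 2860 + (6 + 72) = 2860 + 78 = 2938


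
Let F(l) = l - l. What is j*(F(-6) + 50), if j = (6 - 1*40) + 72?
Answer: 1900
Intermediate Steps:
F(l) = 0
j = 38 (j = (6 - 40) + 72 = -34 + 72 = 38)
j*(F(-6) + 50) = 38*(0 + 50) = 38*50 = 1900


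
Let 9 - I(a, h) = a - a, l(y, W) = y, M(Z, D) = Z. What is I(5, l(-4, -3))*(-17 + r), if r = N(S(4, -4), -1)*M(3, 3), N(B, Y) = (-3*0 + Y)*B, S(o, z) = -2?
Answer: -99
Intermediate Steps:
I(a, h) = 9 (I(a, h) = 9 - (a - a) = 9 - 1*0 = 9 + 0 = 9)
N(B, Y) = B*Y (N(B, Y) = (0 + Y)*B = Y*B = B*Y)
r = 6 (r = -2*(-1)*3 = 2*3 = 6)
I(5, l(-4, -3))*(-17 + r) = 9*(-17 + 6) = 9*(-11) = -99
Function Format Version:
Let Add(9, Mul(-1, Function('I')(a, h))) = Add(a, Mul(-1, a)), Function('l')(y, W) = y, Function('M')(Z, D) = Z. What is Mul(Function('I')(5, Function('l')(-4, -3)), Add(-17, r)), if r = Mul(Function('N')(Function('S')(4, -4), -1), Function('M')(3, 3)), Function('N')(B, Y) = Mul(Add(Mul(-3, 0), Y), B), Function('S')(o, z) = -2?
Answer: -99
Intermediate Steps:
Function('I')(a, h) = 9 (Function('I')(a, h) = Add(9, Mul(-1, Add(a, Mul(-1, a)))) = Add(9, Mul(-1, 0)) = Add(9, 0) = 9)
Function('N')(B, Y) = Mul(B, Y) (Function('N')(B, Y) = Mul(Add(0, Y), B) = Mul(Y, B) = Mul(B, Y))
r = 6 (r = Mul(Mul(-2, -1), 3) = Mul(2, 3) = 6)
Mul(Function('I')(5, Function('l')(-4, -3)), Add(-17, r)) = Mul(9, Add(-17, 6)) = Mul(9, -11) = -99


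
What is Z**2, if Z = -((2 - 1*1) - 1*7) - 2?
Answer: 16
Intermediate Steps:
Z = 4 (Z = -((2 - 1) - 7) - 2 = -(1 - 7) - 2 = -1*(-6) - 2 = 6 - 2 = 4)
Z**2 = 4**2 = 16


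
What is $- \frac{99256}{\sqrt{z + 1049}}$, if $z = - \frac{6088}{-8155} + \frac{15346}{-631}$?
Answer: $- \frac{99256 \sqrt{27152582843431115}}{5276644343} \approx -3099.6$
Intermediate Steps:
$z = - \frac{121305102}{5145805}$ ($z = \left(-6088\right) \left(- \frac{1}{8155}\right) + 15346 \left(- \frac{1}{631}\right) = \frac{6088}{8155} - \frac{15346}{631} = - \frac{121305102}{5145805} \approx -23.574$)
$- \frac{99256}{\sqrt{z + 1049}} = - \frac{99256}{\sqrt{- \frac{121305102}{5145805} + 1049}} = - \frac{99256}{\sqrt{\frac{5276644343}{5145805}}} = - \frac{99256}{\frac{1}{5145805} \sqrt{27152582843431115}} = - 99256 \frac{\sqrt{27152582843431115}}{5276644343} = - \frac{99256 \sqrt{27152582843431115}}{5276644343}$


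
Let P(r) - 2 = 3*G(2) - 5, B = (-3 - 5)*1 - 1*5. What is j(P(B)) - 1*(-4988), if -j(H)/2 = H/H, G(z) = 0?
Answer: 4986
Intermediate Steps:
B = -13 (B = -8*1 - 5 = -8 - 5 = -13)
P(r) = -3 (P(r) = 2 + (3*0 - 5) = 2 + (0 - 5) = 2 - 5 = -3)
j(H) = -2 (j(H) = -2*H/H = -2*1 = -2)
j(P(B)) - 1*(-4988) = -2 - 1*(-4988) = -2 + 4988 = 4986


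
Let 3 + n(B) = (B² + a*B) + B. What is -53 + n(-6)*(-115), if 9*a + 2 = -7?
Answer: -3848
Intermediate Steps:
a = -1 (a = -2/9 + (⅑)*(-7) = -2/9 - 7/9 = -1)
n(B) = -3 + B² (n(B) = -3 + ((B² - B) + B) = -3 + B²)
-53 + n(-6)*(-115) = -53 + (-3 + (-6)²)*(-115) = -53 + (-3 + 36)*(-115) = -53 + 33*(-115) = -53 - 3795 = -3848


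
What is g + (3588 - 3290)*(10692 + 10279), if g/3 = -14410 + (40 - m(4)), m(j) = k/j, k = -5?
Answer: 24825007/4 ≈ 6.2062e+6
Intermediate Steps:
m(j) = -5/j
g = -172425/4 (g = 3*(-14410 + (40 - (-5)/4)) = 3*(-14410 + (40 - 1*(-5/4))) = 3*(-14410 + (40 + 5/4)) = 3*(-14410 + 165/4) = 3*(-57475/4) = -172425/4 ≈ -43106.)
g + (3588 - 3290)*(10692 + 10279) = -172425/4 + (3588 - 3290)*(10692 + 10279) = -172425/4 + 298*20971 = -172425/4 + 6249358 = 24825007/4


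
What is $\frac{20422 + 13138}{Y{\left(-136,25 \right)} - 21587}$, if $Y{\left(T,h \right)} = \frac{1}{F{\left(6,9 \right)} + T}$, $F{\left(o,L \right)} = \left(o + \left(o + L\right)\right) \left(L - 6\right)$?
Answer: $- \frac{612470}{393963} \approx -1.5546$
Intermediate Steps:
$F{\left(o,L \right)} = \left(-6 + L\right) \left(L + 2 o\right)$ ($F{\left(o,L \right)} = \left(o + \left(L + o\right)\right) \left(-6 + L\right) = \left(L + 2 o\right) \left(-6 + L\right) = \left(-6 + L\right) \left(L + 2 o\right)$)
$Y{\left(T,h \right)} = \frac{1}{63 + T}$ ($Y{\left(T,h \right)} = \frac{1}{\left(9^{2} - 72 - 54 + 2 \cdot 9 \cdot 6\right) + T} = \frac{1}{\left(81 - 72 - 54 + 108\right) + T} = \frac{1}{63 + T}$)
$\frac{20422 + 13138}{Y{\left(-136,25 \right)} - 21587} = \frac{20422 + 13138}{\frac{1}{63 - 136} - 21587} = \frac{33560}{\frac{1}{-73} - 21587} = \frac{33560}{- \frac{1}{73} - 21587} = \frac{33560}{- \frac{1575852}{73}} = 33560 \left(- \frac{73}{1575852}\right) = - \frac{612470}{393963}$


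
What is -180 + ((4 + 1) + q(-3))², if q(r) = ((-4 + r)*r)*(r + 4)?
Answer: 496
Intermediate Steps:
q(r) = r*(-4 + r)*(4 + r) (q(r) = (r*(-4 + r))*(4 + r) = r*(-4 + r)*(4 + r))
-180 + ((4 + 1) + q(-3))² = -180 + ((4 + 1) - 3*(-16 + (-3)²))² = -180 + (5 - 3*(-16 + 9))² = -180 + (5 - 3*(-7))² = -180 + (5 + 21)² = -180 + 26² = -180 + 676 = 496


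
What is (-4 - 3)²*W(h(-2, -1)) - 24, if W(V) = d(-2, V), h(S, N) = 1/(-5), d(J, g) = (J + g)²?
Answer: 5329/25 ≈ 213.16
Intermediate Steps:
h(S, N) = -⅕ (h(S, N) = 1*(-⅕) = -⅕)
W(V) = (-2 + V)²
(-4 - 3)²*W(h(-2, -1)) - 24 = (-4 - 3)²*(-2 - ⅕)² - 24 = (-7)²*(-11/5)² - 24 = 49*(121/25) - 24 = 5929/25 - 24 = 5329/25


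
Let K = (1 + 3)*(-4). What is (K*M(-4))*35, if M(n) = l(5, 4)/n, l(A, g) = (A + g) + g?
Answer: 1820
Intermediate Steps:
l(A, g) = A + 2*g
M(n) = 13/n (M(n) = (5 + 2*4)/n = (5 + 8)/n = 13/n)
K = -16 (K = 4*(-4) = -16)
(K*M(-4))*35 = -208/(-4)*35 = -208*(-1)/4*35 = -16*(-13/4)*35 = 52*35 = 1820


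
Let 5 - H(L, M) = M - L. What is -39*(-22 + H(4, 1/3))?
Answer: 520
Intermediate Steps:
H(L, M) = 5 + L - M (H(L, M) = 5 - (M - L) = 5 + (L - M) = 5 + L - M)
-39*(-22 + H(4, 1/3)) = -39*(-22 + (5 + 4 - 1/3)) = -39*(-22 + (5 + 4 - 1*⅓)) = -39*(-22 + (5 + 4 - ⅓)) = -39*(-22 + 26/3) = -39*(-40/3) = 520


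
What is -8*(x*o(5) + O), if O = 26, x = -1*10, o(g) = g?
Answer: 192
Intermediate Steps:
x = -10
-8*(x*o(5) + O) = -8*(-10*5 + 26) = -8*(-50 + 26) = -8*(-24) = 192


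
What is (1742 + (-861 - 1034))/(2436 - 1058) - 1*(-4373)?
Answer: 6025841/1378 ≈ 4372.9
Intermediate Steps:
(1742 + (-861 - 1034))/(2436 - 1058) - 1*(-4373) = (1742 - 1895)/1378 + 4373 = -153*1/1378 + 4373 = -153/1378 + 4373 = 6025841/1378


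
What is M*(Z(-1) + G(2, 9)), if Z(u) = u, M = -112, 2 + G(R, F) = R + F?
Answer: -896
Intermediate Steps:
G(R, F) = -2 + F + R (G(R, F) = -2 + (R + F) = -2 + (F + R) = -2 + F + R)
M*(Z(-1) + G(2, 9)) = -112*(-1 + (-2 + 9 + 2)) = -112*(-1 + 9) = -112*8 = -896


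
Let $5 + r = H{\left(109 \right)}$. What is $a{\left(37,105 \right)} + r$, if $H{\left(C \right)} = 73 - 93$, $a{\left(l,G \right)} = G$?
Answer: $80$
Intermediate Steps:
$H{\left(C \right)} = -20$ ($H{\left(C \right)} = 73 - 93 = -20$)
$r = -25$ ($r = -5 - 20 = -25$)
$a{\left(37,105 \right)} + r = 105 - 25 = 80$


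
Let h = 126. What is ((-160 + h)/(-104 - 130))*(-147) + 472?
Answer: 17575/39 ≈ 450.64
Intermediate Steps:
((-160 + h)/(-104 - 130))*(-147) + 472 = ((-160 + 126)/(-104 - 130))*(-147) + 472 = -34/(-234)*(-147) + 472 = -34*(-1/234)*(-147) + 472 = (17/117)*(-147) + 472 = -833/39 + 472 = 17575/39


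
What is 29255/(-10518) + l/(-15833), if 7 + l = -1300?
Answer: -449447389/166531494 ≈ -2.6989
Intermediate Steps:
l = -1307 (l = -7 - 1300 = -1307)
29255/(-10518) + l/(-15833) = 29255/(-10518) - 1307/(-15833) = 29255*(-1/10518) - 1307*(-1/15833) = -29255/10518 + 1307/15833 = -449447389/166531494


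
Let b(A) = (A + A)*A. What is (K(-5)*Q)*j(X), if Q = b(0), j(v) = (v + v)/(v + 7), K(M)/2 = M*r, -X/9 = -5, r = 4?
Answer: 0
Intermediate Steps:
X = 45 (X = -9*(-5) = 45)
b(A) = 2*A**2 (b(A) = (2*A)*A = 2*A**2)
K(M) = 8*M (K(M) = 2*(M*4) = 2*(4*M) = 8*M)
j(v) = 2*v/(7 + v) (j(v) = (2*v)/(7 + v) = 2*v/(7 + v))
Q = 0 (Q = 2*0**2 = 2*0 = 0)
(K(-5)*Q)*j(X) = ((8*(-5))*0)*(2*45/(7 + 45)) = (-40*0)*(2*45/52) = 0*(2*45*(1/52)) = 0*(45/26) = 0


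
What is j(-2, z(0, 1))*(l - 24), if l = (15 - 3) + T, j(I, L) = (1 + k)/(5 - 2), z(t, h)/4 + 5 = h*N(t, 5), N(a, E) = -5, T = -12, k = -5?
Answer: 32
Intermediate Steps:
z(t, h) = -20 - 20*h (z(t, h) = -20 + 4*(h*(-5)) = -20 + 4*(-5*h) = -20 - 20*h)
j(I, L) = -4/3 (j(I, L) = (1 - 5)/(5 - 2) = -4/3)
l = 0 (l = (15 - 3) - 12 = 12 - 12 = 0)
j(-2, z(0, 1))*(l - 24) = -4*(0 - 24)/3 = -4/3*(-24) = 32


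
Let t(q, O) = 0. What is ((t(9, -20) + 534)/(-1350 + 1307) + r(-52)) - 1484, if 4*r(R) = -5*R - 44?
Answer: -62024/43 ≈ -1442.4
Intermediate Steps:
r(R) = -11 - 5*R/4 (r(R) = (-5*R - 44)/4 = (-44 - 5*R)/4 = -11 - 5*R/4)
((t(9, -20) + 534)/(-1350 + 1307) + r(-52)) - 1484 = ((0 + 534)/(-1350 + 1307) + (-11 - 5/4*(-52))) - 1484 = (534/(-43) + (-11 + 65)) - 1484 = (534*(-1/43) + 54) - 1484 = (-534/43 + 54) - 1484 = 1788/43 - 1484 = -62024/43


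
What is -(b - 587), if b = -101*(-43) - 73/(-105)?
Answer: -394453/105 ≈ -3756.7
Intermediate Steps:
b = 456088/105 (b = 4343 - 73*(-1/105) = 4343 + 73/105 = 456088/105 ≈ 4343.7)
-(b - 587) = -(456088/105 - 587) = -1*394453/105 = -394453/105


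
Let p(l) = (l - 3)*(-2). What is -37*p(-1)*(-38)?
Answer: 11248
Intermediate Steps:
p(l) = 6 - 2*l (p(l) = (-3 + l)*(-2) = 6 - 2*l)
-37*p(-1)*(-38) = -37*(6 - 2*(-1))*(-38) = -37*(6 + 2)*(-38) = -37*8*(-38) = -296*(-38) = 11248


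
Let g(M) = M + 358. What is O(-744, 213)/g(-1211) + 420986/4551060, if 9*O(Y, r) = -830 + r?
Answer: 1006652257/5823081270 ≈ 0.17287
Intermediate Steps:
g(M) = 358 + M
O(Y, r) = -830/9 + r/9 (O(Y, r) = (-830 + r)/9 = -830/9 + r/9)
O(-744, 213)/g(-1211) + 420986/4551060 = (-830/9 + (1/9)*213)/(358 - 1211) + 420986/4551060 = (-830/9 + 71/3)/(-853) + 420986*(1/4551060) = -617/9*(-1/853) + 210493/2275530 = 617/7677 + 210493/2275530 = 1006652257/5823081270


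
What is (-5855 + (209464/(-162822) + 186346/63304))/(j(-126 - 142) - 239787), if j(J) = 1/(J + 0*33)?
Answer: 1010562102901807/41398508061873831 ≈ 0.024411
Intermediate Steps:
j(J) = 1/J (j(J) = 1/(J + 0) = 1/J)
(-5855 + (209464/(-162822) + 186346/63304))/(j(-126 - 142) - 239787) = (-5855 + (209464/(-162822) + 186346/63304))/(1/(-126 - 142) - 239787) = (-5855 + (209464*(-1/162822) + 186346*(1/63304)))/(1/(-268) - 239787) = (-5855 + (-104732/81411 + 93173/31652))/(-1/268 - 239787) = (-5855 + 4270329839/2576820972)/(-64262917/268) = -15083016461221/2576820972*(-268/64262917) = 1010562102901807/41398508061873831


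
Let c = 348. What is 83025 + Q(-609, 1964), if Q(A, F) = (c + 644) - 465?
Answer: 83552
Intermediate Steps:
Q(A, F) = 527 (Q(A, F) = (348 + 644) - 465 = 992 - 465 = 527)
83025 + Q(-609, 1964) = 83025 + 527 = 83552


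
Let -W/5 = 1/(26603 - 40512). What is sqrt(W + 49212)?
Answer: sqrt(9520567418117)/13909 ≈ 221.84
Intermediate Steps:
W = 5/13909 (W = -5/(26603 - 40512) = -5/(-13909) = -5*(-1/13909) = 5/13909 ≈ 0.00035948)
sqrt(W + 49212) = sqrt(5/13909 + 49212) = sqrt(684489713/13909) = sqrt(9520567418117)/13909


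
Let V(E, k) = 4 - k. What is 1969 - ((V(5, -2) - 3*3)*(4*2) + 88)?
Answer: 1905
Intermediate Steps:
1969 - ((V(5, -2) - 3*3)*(4*2) + 88) = 1969 - (((4 - 1*(-2)) - 3*3)*(4*2) + 88) = 1969 - (((4 + 2) - 9)*8 + 88) = 1969 - ((6 - 9)*8 + 88) = 1969 - (-3*8 + 88) = 1969 - (-24 + 88) = 1969 - 1*64 = 1969 - 64 = 1905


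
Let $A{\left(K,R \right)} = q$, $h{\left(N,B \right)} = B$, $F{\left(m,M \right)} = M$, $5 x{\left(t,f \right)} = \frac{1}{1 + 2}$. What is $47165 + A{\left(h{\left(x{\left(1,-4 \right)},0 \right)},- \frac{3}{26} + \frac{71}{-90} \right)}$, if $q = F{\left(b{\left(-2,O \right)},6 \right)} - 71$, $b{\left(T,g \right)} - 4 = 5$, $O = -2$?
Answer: $47100$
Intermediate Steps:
$x{\left(t,f \right)} = \frac{1}{15}$ ($x{\left(t,f \right)} = \frac{1}{5 \left(1 + 2\right)} = \frac{1}{5 \cdot 3} = \frac{1}{5} \cdot \frac{1}{3} = \frac{1}{15}$)
$b{\left(T,g \right)} = 9$ ($b{\left(T,g \right)} = 4 + 5 = 9$)
$q = -65$ ($q = 6 - 71 = -65$)
$A{\left(K,R \right)} = -65$
$47165 + A{\left(h{\left(x{\left(1,-4 \right)},0 \right)},- \frac{3}{26} + \frac{71}{-90} \right)} = 47165 - 65 = 47100$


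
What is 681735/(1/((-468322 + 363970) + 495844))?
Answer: 266893798620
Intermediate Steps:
681735/(1/((-468322 + 363970) + 495844)) = 681735/(1/(-104352 + 495844)) = 681735/(1/391492) = 681735*391492 = 266893798620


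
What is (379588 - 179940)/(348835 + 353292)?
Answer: 199648/702127 ≈ 0.28435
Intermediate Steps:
(379588 - 179940)/(348835 + 353292) = 199648/702127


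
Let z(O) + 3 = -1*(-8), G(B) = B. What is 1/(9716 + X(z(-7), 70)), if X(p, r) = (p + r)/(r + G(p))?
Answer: 1/9717 ≈ 0.00010291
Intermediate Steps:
z(O) = 5 (z(O) = -3 - 1*(-8) = -3 + 8 = 5)
X(p, r) = 1 (X(p, r) = (p + r)/(r + p) = (p + r)/(p + r) = 1)
1/(9716 + X(z(-7), 70)) = 1/(9716 + 1) = 1/9717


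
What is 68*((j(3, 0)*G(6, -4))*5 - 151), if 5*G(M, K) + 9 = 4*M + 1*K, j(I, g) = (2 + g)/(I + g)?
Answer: -29308/3 ≈ -9769.3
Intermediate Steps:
j(I, g) = (2 + g)/(I + g)
G(M, K) = -9/5 + K/5 + 4*M/5 (G(M, K) = -9/5 + (4*M + 1*K)/5 = -9/5 + (4*M + K)/5 = -9/5 + (K + 4*M)/5 = -9/5 + (K/5 + 4*M/5) = -9/5 + K/5 + 4*M/5)
68*((j(3, 0)*G(6, -4))*5 - 151) = 68*((((2 + 0)/(3 + 0))*(-9/5 + (1/5)*(-4) + (4/5)*6))*5 - 151) = 68*(((2/3)*(-9/5 - 4/5 + 24/5))*5 - 151) = 68*((((1/3)*2)*(11/5))*5 - 151) = 68*(((2/3)*(11/5))*5 - 151) = 68*((22/15)*5 - 151) = 68*(22/3 - 151) = 68*(-431/3) = -29308/3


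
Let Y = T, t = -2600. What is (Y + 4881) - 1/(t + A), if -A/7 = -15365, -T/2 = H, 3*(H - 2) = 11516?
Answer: -97969662/34985 ≈ -2800.3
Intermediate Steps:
H = 11522/3 (H = 2 + (⅓)*11516 = 2 + 11516/3 = 11522/3 ≈ 3840.7)
T = -23044/3 (T = -2*11522/3 = -23044/3 ≈ -7681.3)
A = 107555 (A = -7*(-15365) = 107555)
Y = -23044/3 ≈ -7681.3
(Y + 4881) - 1/(t + A) = (-23044/3 + 4881) - 1/(-2600 + 107555) = -8401/3 - 1/104955 = -97969662/34985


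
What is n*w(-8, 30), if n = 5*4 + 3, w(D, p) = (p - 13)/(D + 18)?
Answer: 391/10 ≈ 39.100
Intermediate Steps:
w(D, p) = (-13 + p)/(18 + D)
n = 23 (n = 20 + 3 = 23)
n*w(-8, 30) = 23*((-13 + 30)/(18 - 8)) = 23*(17/10) = 391/10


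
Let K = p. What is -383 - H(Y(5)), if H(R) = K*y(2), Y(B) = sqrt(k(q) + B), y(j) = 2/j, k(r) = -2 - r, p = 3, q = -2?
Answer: -386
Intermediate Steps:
K = 3
Y(B) = sqrt(B) (Y(B) = sqrt((-2 - 1*(-2)) + B) = sqrt((-2 + 2) + B) = sqrt(0 + B) = sqrt(B))
H(R) = 3 (H(R) = 3*(2/2) = 3*(2*(1/2)) = 3*1 = 3)
-383 - H(Y(5)) = -383 - 1*3 = -383 - 3 = -386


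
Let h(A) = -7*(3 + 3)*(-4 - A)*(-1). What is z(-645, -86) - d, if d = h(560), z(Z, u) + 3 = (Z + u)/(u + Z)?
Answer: 23686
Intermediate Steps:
h(A) = -168 - 42*A (h(A) = -42*(-4 - A)*(-1) = -7*(-24 - 6*A)*(-1) = (168 + 42*A)*(-1) = -168 - 42*A)
z(Z, u) = -2 (z(Z, u) = -3 + (Z + u)/(u + Z) = -3 + (Z + u)/(Z + u) = -3 + 1 = -2)
d = -23688 (d = -168 - 42*560 = -168 - 23520 = -23688)
z(-645, -86) - d = -2 - 1*(-23688) = -2 + 23688 = 23686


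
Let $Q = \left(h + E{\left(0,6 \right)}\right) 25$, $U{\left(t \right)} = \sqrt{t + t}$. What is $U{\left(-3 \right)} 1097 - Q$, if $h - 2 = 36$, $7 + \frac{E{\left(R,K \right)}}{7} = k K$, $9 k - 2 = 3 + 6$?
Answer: $- \frac{3025}{3} + 1097 i \sqrt{6} \approx -1008.3 + 2687.1 i$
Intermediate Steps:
$k = \frac{11}{9}$ ($k = \frac{2}{9} + \frac{3 + 6}{9} = \frac{2}{9} + \frac{1}{9} \cdot 9 = \frac{2}{9} + 1 = \frac{11}{9} \approx 1.2222$)
$U{\left(t \right)} = \sqrt{2} \sqrt{t}$ ($U{\left(t \right)} = \sqrt{2 t} = \sqrt{2} \sqrt{t}$)
$E{\left(R,K \right)} = -49 + \frac{77 K}{9}$ ($E{\left(R,K \right)} = -49 + 7 \frac{11 K}{9} = -49 + \frac{77 K}{9}$)
$h = 38$ ($h = 2 + 36 = 38$)
$Q = \frac{3025}{3}$ ($Q = \left(38 + \left(-49 + \frac{77}{9} \cdot 6\right)\right) 25 = \left(38 + \left(-49 + \frac{154}{3}\right)\right) 25 = \left(38 + \frac{7}{3}\right) 25 = \frac{121}{3} \cdot 25 = \frac{3025}{3} \approx 1008.3$)
$U{\left(-3 \right)} 1097 - Q = \sqrt{2} \sqrt{-3} \cdot 1097 - \frac{3025}{3} = \sqrt{2} i \sqrt{3} \cdot 1097 - \frac{3025}{3} = i \sqrt{6} \cdot 1097 - \frac{3025}{3} = 1097 i \sqrt{6} - \frac{3025}{3} = - \frac{3025}{3} + 1097 i \sqrt{6}$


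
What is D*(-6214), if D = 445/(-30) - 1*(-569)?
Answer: -10330775/3 ≈ -3.4436e+6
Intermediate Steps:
D = 3325/6 (D = 445*(-1/30) + 569 = -89/6 + 569 = 3325/6 ≈ 554.17)
D*(-6214) = (3325/6)*(-6214) = -10330775/3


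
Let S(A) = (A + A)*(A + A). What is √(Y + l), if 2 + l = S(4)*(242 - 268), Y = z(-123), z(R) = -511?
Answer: I*√2177 ≈ 46.658*I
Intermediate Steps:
S(A) = 4*A² (S(A) = (2*A)*(2*A) = 4*A²)
Y = -511
l = -1666 (l = -2 + (4*4²)*(242 - 268) = -2 + (4*16)*(-26) = -2 + 64*(-26) = -2 - 1664 = -1666)
√(Y + l) = √(-511 - 1666) = √(-2177) = I*√2177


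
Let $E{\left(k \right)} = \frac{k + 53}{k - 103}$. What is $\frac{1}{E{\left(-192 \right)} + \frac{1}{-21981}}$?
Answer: $\frac{6484395}{3055064} \approx 2.1225$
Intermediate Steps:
$E{\left(k \right)} = \frac{53 + k}{-103 + k}$
$\frac{1}{E{\left(-192 \right)} + \frac{1}{-21981}} = \frac{1}{\frac{53 - 192}{-103 - 192} + \frac{1}{-21981}} = \frac{1}{\frac{1}{-295} \left(-139\right) - \frac{1}{21981}} = \frac{1}{\left(- \frac{1}{295}\right) \left(-139\right) - \frac{1}{21981}} = \frac{1}{\frac{139}{295} - \frac{1}{21981}} = \frac{1}{\frac{3055064}{6484395}} = \frac{6484395}{3055064}$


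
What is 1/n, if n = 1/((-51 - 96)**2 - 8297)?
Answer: 13312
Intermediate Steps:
n = 1/13312 (n = 1/((-147)**2 - 8297) = 1/(21609 - 8297) = 1/13312 ≈ 7.5120e-5)
1/n = 1/(1/13312) = 13312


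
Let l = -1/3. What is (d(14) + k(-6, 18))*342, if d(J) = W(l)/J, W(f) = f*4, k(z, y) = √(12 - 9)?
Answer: -228/7 + 342*√3 ≈ 559.79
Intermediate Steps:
l = -⅓ (l = -1*⅓ = -⅓ ≈ -0.33333)
k(z, y) = √3
W(f) = 4*f
d(J) = -4/(3*J) (d(J) = (4*(-⅓))/J = -4/(3*J))
(d(14) + k(-6, 18))*342 = (-4/3/14 + √3)*342 = (-4/3*1/14 + √3)*342 = (-2/21 + √3)*342 = -228/7 + 342*√3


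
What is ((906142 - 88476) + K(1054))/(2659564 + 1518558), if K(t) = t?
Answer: 409360/2089061 ≈ 0.19595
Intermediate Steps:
((906142 - 88476) + K(1054))/(2659564 + 1518558) = ((906142 - 88476) + 1054)/(2659564 + 1518558) = (817666 + 1054)/4178122 = 818720*(1/4178122) = 409360/2089061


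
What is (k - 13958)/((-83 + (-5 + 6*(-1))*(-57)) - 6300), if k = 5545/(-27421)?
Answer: 382747863/157835276 ≈ 2.4250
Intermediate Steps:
k = -5545/27421 (k = 5545*(-1/27421) = -5545/27421 ≈ -0.20222)
(k - 13958)/((-83 + (-5 + 6*(-1))*(-57)) - 6300) = (-5545/27421 - 13958)/((-83 + (-5 + 6*(-1))*(-57)) - 6300) = -382747863/(27421*((-83 + (-5 - 6)*(-57)) - 6300)) = -382747863/(27421*((-83 - 11*(-57)) - 6300)) = -382747863/(27421*((-83 + 627) - 6300)) = -382747863/(27421*(544 - 6300)) = -382747863/27421/(-5756) = -382747863/27421*(-1/5756) = 382747863/157835276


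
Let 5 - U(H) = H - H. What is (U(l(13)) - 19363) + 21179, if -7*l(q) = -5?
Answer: 1821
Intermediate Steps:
l(q) = 5/7 (l(q) = -⅐*(-5) = 5/7)
U(H) = 5 (U(H) = 5 - (H - H) = 5 - 1*0 = 5 + 0 = 5)
(U(l(13)) - 19363) + 21179 = (5 - 19363) + 21179 = -19358 + 21179 = 1821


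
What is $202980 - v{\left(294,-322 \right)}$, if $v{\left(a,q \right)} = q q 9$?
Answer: $-730176$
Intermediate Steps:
$v{\left(a,q \right)} = 9 q^{2}$ ($v{\left(a,q \right)} = q^{2} \cdot 9 = 9 q^{2}$)
$202980 - v{\left(294,-322 \right)} = 202980 - 9 \left(-322\right)^{2} = 202980 - 9 \cdot 103684 = 202980 - 933156 = -730176$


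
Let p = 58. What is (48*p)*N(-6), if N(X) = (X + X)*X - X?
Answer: 217152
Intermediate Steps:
N(X) = -X + 2*X² (N(X) = (2*X)*X - X = 2*X² - X = -X + 2*X²)
(48*p)*N(-6) = (48*58)*(-6*(-1 + 2*(-6))) = 2784*(-6*(-1 - 12)) = 2784*(-6*(-13)) = 2784*78 = 217152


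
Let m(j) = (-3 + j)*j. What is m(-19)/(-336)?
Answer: -209/168 ≈ -1.2440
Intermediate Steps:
m(j) = j*(-3 + j)
m(-19)/(-336) = -19*(-3 - 19)/(-336) = -19*(-22)*(-1/336) = 418*(-1/336) = -209/168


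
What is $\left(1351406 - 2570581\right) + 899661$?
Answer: $-319514$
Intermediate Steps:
$\left(1351406 - 2570581\right) + 899661 = -1219175 + 899661 = -319514$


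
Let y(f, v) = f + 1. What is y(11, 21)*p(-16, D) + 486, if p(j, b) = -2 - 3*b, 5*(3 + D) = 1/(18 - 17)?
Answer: 2814/5 ≈ 562.80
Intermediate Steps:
y(f, v) = 1 + f
D = -14/5 (D = -3 + 1/(5*(18 - 17)) = -3 + (⅕)/1 = -3 + (⅕)*1 = -3 + ⅕ = -14/5 ≈ -2.8000)
y(11, 21)*p(-16, D) + 486 = (1 + 11)*(-2 - 3*(-14/5)) + 486 = 12*(-2 + 42/5) + 486 = 12*(32/5) + 486 = 384/5 + 486 = 2814/5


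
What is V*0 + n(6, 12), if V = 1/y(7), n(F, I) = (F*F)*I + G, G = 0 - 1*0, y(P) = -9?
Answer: 432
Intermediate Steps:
G = 0 (G = 0 + 0 = 0)
n(F, I) = I*F**2 (n(F, I) = (F*F)*I + 0 = F**2*I + 0 = I*F**2 + 0 = I*F**2)
V = -1/9 (V = 1/(-9) = -1/9 ≈ -0.11111)
V*0 + n(6, 12) = -1/9*0 + 12*6**2 = 0 + 12*36 = 0 + 432 = 432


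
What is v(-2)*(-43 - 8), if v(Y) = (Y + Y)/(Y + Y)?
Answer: -51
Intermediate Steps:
v(Y) = 1 (v(Y) = (2*Y)/((2*Y)) = (2*Y)*(1/(2*Y)) = 1)
v(-2)*(-43 - 8) = 1*(-43 - 8) = 1*(-51) = -51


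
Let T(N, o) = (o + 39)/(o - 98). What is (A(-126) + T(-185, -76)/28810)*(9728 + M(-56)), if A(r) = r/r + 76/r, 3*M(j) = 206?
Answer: 122777539103/31581522 ≈ 3887.6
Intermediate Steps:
T(N, o) = (39 + o)/(-98 + o)
M(j) = 206/3 (M(j) = (⅓)*206 = 206/3)
A(r) = 1 + 76/r
(A(-126) + T(-185, -76)/28810)*(9728 + M(-56)) = ((76 - 126)/(-126) + ((39 - 76)/(-98 - 76))/28810)*(9728 + 206/3) = (-1/126*(-50) + (-37/(-174))*(1/28810))*(29390/3) = (25/63 - 1/174*(-37)*(1/28810))*(29390/3) = (25/63 + (37/174)*(1/28810))*(29390/3) = (25/63 + 37/5012940)*(29390/3) = (41775277/105271740)*(29390/3) = 122777539103/31581522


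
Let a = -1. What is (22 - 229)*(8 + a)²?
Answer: -10143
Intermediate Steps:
(22 - 229)*(8 + a)² = (22 - 229)*(8 - 1)² = -207*7² = -207*49 = -10143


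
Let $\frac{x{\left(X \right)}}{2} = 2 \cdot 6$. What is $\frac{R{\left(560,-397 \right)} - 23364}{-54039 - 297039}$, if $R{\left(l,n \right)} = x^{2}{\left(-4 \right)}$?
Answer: $\frac{3798}{58513} \approx 0.064909$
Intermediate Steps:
$x{\left(X \right)} = 24$ ($x{\left(X \right)} = 2 \cdot 2 \cdot 6 = 2 \cdot 12 = 24$)
$R{\left(l,n \right)} = 576$ ($R{\left(l,n \right)} = 24^{2} = 576$)
$\frac{R{\left(560,-397 \right)} - 23364}{-54039 - 297039} = \frac{576 - 23364}{-54039 - 297039} = - \frac{22788}{-351078} = \left(-22788\right) \left(- \frac{1}{351078}\right) = \frac{3798}{58513}$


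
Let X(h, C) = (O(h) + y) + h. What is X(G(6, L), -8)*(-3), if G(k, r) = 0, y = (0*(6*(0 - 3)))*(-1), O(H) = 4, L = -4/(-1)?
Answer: -12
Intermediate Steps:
L = 4 (L = -4*(-1) = 4)
y = 0 (y = (0*(6*(-3)))*(-1) = (0*(-18))*(-1) = 0*(-1) = 0)
X(h, C) = 4 + h (X(h, C) = (4 + 0) + h = 4 + h)
X(G(6, L), -8)*(-3) = (4 + 0)*(-3) = 4*(-3) = -12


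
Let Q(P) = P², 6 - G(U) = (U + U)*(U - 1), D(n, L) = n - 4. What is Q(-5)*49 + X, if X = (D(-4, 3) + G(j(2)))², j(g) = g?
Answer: 1261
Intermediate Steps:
D(n, L) = -4 + n
G(U) = 6 - 2*U*(-1 + U) (G(U) = 6 - (U + U)*(U - 1) = 6 - 2*U*(-1 + U))
X = 36 (X = ((-4 - 4) + (6 - 2*2² + 2*2))² = (-8 + (6 - 2*4 + 4))² = (-8 + (6 - 8 + 4))² = (-8 + 2)² = (-6)² = 36)
Q(-5)*49 + X = (-5)²*49 + 36 = 25*49 + 36 = 1225 + 36 = 1261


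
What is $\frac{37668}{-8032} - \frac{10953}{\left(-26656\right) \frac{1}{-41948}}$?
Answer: $- \frac{14419368111}{836332} \approx -17241.0$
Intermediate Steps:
$\frac{37668}{-8032} - \frac{10953}{\left(-26656\right) \frac{1}{-41948}} = 37668 \left(- \frac{1}{8032}\right) - \frac{10953}{\left(-26656\right) \left(- \frac{1}{41948}\right)} = - \frac{9417}{2008} - \frac{10953}{\frac{6664}{10487}} = - \frac{9417}{2008} - \frac{114864111}{6664} = - \frac{14419368111}{836332}$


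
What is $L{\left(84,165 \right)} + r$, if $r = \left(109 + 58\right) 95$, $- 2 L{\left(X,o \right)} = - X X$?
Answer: $19393$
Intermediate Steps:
$L{\left(X,o \right)} = \frac{X^{2}}{2}$ ($L{\left(X,o \right)} = - \frac{- X X}{2} = - \frac{\left(-1\right) X^{2}}{2} = \frac{X^{2}}{2}$)
$r = 15865$ ($r = 167 \cdot 95 = 15865$)
$L{\left(84,165 \right)} + r = \frac{84^{2}}{2} + 15865 = \frac{1}{2} \cdot 7056 + 15865 = 3528 + 15865 = 19393$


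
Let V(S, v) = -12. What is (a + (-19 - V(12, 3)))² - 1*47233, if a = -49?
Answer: -44097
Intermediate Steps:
(a + (-19 - V(12, 3)))² - 1*47233 = (-49 + (-19 - 1*(-12)))² - 1*47233 = (-49 + (-19 + 12))² - 47233 = (-49 - 7)² - 47233 = (-56)² - 47233 = 3136 - 47233 = -44097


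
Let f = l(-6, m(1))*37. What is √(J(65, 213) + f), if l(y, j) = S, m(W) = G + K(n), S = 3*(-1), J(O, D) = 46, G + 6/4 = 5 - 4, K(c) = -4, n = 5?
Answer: I*√65 ≈ 8.0623*I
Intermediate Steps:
G = -½ (G = -3/2 + (5 - 4) = -3/2 + 1 = -½ ≈ -0.50000)
S = -3
m(W) = -9/2 (m(W) = -½ - 4 = -9/2)
l(y, j) = -3
f = -111 (f = -3*37 = -111)
√(J(65, 213) + f) = √(46 - 111) = √(-65) = I*√65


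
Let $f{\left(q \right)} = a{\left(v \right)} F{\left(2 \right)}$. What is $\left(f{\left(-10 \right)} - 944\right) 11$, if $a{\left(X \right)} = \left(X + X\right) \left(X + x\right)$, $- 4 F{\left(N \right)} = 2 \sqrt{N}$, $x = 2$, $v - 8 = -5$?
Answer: $-10384 - 165 \sqrt{2} \approx -10617.0$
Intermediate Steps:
$v = 3$ ($v = 8 - 5 = 3$)
$F{\left(N \right)} = - \frac{\sqrt{N}}{2}$ ($F{\left(N \right)} = - \frac{2 \sqrt{N}}{4} = - \frac{\sqrt{N}}{2}$)
$a{\left(X \right)} = 2 X \left(2 + X\right)$ ($a{\left(X \right)} = \left(X + X\right) \left(X + 2\right) = 2 X \left(2 + X\right)$)
$f{\left(q \right)} = - 15 \sqrt{2}$ ($f{\left(q \right)} = 2 \cdot 3 \left(2 + 3\right) \left(- \frac{\sqrt{2}}{2}\right) = 2 \cdot 3 \cdot 5 \left(- \frac{\sqrt{2}}{2}\right) = 30 \left(- \frac{\sqrt{2}}{2}\right) = - 15 \sqrt{2}$)
$\left(f{\left(-10 \right)} - 944\right) 11 = \left(- 15 \sqrt{2} - 944\right) 11 = \left(-944 - 15 \sqrt{2}\right) 11 = -10384 - 165 \sqrt{2}$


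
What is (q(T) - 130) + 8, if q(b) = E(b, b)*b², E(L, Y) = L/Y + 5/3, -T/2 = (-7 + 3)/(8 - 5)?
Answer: -2782/27 ≈ -103.04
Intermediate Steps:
T = 8/3 (T = -2*(-7 + 3)/(8 - 5) = -(-8)/3 = -2*(-4/3) = 8/3 ≈ 2.6667)
E(L, Y) = 5/3 + L/Y (E(L, Y) = L/Y + 5*(⅓) = L/Y + 5/3 = 5/3 + L/Y)
q(b) = 8*b²/3 (q(b) = (5/3 + b/b)*b² = (5/3 + 1)*b² = 8*b²/3)
(q(T) - 130) + 8 = (8*(8/3)²/3 - 130) + 8 = ((8/3)*(64/9) - 130) + 8 = (512/27 - 130) + 8 = -2998/27 + 8 = -2782/27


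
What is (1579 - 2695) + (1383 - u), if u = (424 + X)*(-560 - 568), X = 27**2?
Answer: 1300851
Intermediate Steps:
X = 729
u = -1300584 (u = (424 + 729)*(-560 - 568) = 1153*(-1128) = -1300584)
(1579 - 2695) + (1383 - u) = (1579 - 2695) + (1383 - 1*(-1300584)) = -1116 + (1383 + 1300584) = -1116 + 1301967 = 1300851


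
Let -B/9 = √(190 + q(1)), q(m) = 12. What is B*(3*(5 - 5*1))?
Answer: 0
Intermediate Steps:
B = -9*√202 (B = -9*√(190 + 12) = -9*√202 ≈ -127.91)
B*(3*(5 - 5*1)) = (-9*√202)*(3*(5 - 5*1)) = (-9*√202)*(3*(5 - 5)) = (-9*√202)*(3*0) = -9*√202*0 = 0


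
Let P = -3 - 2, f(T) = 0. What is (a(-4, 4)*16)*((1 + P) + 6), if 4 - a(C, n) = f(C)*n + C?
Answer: 256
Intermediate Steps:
P = -5
a(C, n) = 4 - C (a(C, n) = 4 - (0*n + C) = 4 - (0 + C) = 4 - C)
(a(-4, 4)*16)*((1 + P) + 6) = ((4 - 1*(-4))*16)*((1 - 5) + 6) = ((4 + 4)*16)*(-4 + 6) = (8*16)*2 = 128*2 = 256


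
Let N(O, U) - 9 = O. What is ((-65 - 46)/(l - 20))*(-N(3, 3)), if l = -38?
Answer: -666/29 ≈ -22.966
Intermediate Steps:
N(O, U) = 9 + O
((-65 - 46)/(l - 20))*(-N(3, 3)) = ((-65 - 46)/(-38 - 20))*(-(9 + 3)) = (-111/(-58))*(-1*12) = -111*(-1/58)*(-12) = (111/58)*(-12) = -666/29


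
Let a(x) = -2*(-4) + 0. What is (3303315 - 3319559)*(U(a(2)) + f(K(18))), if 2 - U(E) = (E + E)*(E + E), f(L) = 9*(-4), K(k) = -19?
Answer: 4710760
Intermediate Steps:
f(L) = -36
a(x) = 8 (a(x) = 8 + 0 = 8)
U(E) = 2 - 4*E² (U(E) = 2 - (E + E)*(E + E) = 2 - 2*E*2*E = 2 - 4*E²)
(3303315 - 3319559)*(U(a(2)) + f(K(18))) = (3303315 - 3319559)*((2 - 4*8²) - 36) = -16244*((2 - 4*64) - 36) = -16244*((2 - 256) - 36) = -16244*(-254 - 36) = -16244*(-290) = 4710760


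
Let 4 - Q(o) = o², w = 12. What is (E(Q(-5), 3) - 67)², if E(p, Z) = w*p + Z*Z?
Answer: 96100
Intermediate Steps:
Q(o) = 4 - o²
E(p, Z) = Z² + 12*p (E(p, Z) = 12*p + Z*Z = 12*p + Z² = Z² + 12*p)
(E(Q(-5), 3) - 67)² = ((3² + 12*(4 - 1*(-5)²)) - 67)² = ((9 + 12*(4 - 1*25)) - 67)² = ((9 + 12*(4 - 25)) - 67)² = ((9 + 12*(-21)) - 67)² = ((9 - 252) - 67)² = (-243 - 67)² = (-310)² = 96100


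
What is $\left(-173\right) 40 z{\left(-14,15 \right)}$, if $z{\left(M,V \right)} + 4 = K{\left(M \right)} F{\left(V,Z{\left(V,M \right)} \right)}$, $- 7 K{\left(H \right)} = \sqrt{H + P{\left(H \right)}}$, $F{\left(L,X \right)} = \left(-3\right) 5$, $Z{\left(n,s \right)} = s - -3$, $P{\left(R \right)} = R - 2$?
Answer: $27680 - \frac{103800 i \sqrt{30}}{7} \approx 27680.0 - 81219.0 i$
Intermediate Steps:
$P{\left(R \right)} = -2 + R$ ($P{\left(R \right)} = R - 2 = -2 + R$)
$Z{\left(n,s \right)} = 3 + s$ ($Z{\left(n,s \right)} = s + 3 = 3 + s$)
$F{\left(L,X \right)} = -15$
$K{\left(H \right)} = - \frac{\sqrt{-2 + 2 H}}{7}$ ($K{\left(H \right)} = - \frac{\sqrt{H + \left(-2 + H\right)}}{7} = - \frac{\sqrt{-2 + 2 H}}{7}$)
$z{\left(M,V \right)} = -4 + \frac{15 \sqrt{-2 + 2 M}}{7}$ ($z{\left(M,V \right)} = -4 + - \frac{\sqrt{-2 + 2 M}}{7} \left(-15\right) = -4 + \frac{15 \sqrt{-2 + 2 M}}{7}$)
$\left(-173\right) 40 z{\left(-14,15 \right)} = \left(-173\right) 40 \left(-4 + \frac{15 \sqrt{-2 + 2 \left(-14\right)}}{7}\right) = - 6920 \left(-4 + \frac{15 \sqrt{-2 - 28}}{7}\right) = - 6920 \left(-4 + \frac{15 \sqrt{-30}}{7}\right) = - 6920 \left(-4 + \frac{15 i \sqrt{30}}{7}\right) = 27680 - \frac{103800 i \sqrt{30}}{7}$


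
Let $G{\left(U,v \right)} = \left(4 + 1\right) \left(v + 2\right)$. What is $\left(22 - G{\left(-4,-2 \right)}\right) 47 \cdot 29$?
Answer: $29986$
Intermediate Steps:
$G{\left(U,v \right)} = 10 + 5 v$ ($G{\left(U,v \right)} = 5 \left(2 + v\right) = 10 + 5 v$)
$\left(22 - G{\left(-4,-2 \right)}\right) 47 \cdot 29 = \left(22 - \left(10 + 5 \left(-2\right)\right)\right) 47 \cdot 29 = \left(22 - \left(10 - 10\right)\right) 47 \cdot 29 = \left(22 - 0\right) 47 \cdot 29 = \left(22 + 0\right) 47 \cdot 29 = 22 \cdot 47 \cdot 29 = 1034 \cdot 29 = 29986$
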